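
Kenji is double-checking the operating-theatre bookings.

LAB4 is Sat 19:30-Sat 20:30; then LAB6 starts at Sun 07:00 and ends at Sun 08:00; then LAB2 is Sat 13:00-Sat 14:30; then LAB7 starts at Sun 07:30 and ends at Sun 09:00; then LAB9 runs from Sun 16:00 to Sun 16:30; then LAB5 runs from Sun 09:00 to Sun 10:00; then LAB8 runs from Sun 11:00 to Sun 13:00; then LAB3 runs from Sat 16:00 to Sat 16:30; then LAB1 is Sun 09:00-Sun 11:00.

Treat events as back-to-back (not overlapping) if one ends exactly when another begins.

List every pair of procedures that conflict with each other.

Sorted by start: LAB2, LAB3, LAB4, LAB6, LAB7, LAB1, LAB5, LAB8, LAB9.
LAB3 starts after LAB2 ends, so nothing later overlaps LAB2 either.
LAB4 starts after LAB3 ends, so nothing later overlaps LAB3 either.
LAB6 starts after LAB4 ends, so nothing later overlaps LAB4 either.
LAB7 starts before LAB6 ends → LAB6 and LAB7 overlap.
LAB1 starts after LAB6 ends, so nothing later overlaps LAB6 either.
LAB1 starts exactly when LAB7 ends (back-to-back, no overlap), so nothing later overlaps LAB7 either.
LAB5 starts before LAB1 ends → LAB1 and LAB5 overlap.
LAB8 starts exactly when LAB1 ends (back-to-back, no overlap), so nothing later overlaps LAB1 either.
LAB8 starts after LAB5 ends, so nothing later overlaps LAB5 either.
LAB9 starts after LAB8 ends.

LAB1 & LAB5, LAB6 & LAB7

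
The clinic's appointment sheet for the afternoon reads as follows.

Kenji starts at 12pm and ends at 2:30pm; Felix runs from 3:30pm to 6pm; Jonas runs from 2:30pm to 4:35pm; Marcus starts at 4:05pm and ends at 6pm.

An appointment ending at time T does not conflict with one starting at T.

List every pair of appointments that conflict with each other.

Sorted by start: Kenji, Jonas, Felix, Marcus.
Jonas starts exactly when Kenji ends (back-to-back, no overlap) — done with Kenji.
Felix starts before Jonas ends → Jonas and Felix overlap.
Marcus starts before Jonas ends → Jonas and Marcus overlap.
Marcus starts before Felix ends → Felix and Marcus overlap.

Felix & Jonas, Felix & Marcus, Jonas & Marcus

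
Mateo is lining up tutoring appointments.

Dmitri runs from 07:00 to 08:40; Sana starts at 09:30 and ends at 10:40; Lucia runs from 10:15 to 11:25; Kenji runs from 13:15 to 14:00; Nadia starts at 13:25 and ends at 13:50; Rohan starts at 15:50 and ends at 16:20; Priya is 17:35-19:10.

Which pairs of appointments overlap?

Sorted by start: Dmitri, Sana, Lucia, Kenji, Nadia, Rohan, Priya.
Sana starts after Dmitri ends — done with Dmitri.
Lucia starts before Sana ends → Sana and Lucia overlap.
Kenji starts after Sana ends — done with Sana.
Kenji starts after Lucia ends — done with Lucia.
Nadia starts before Kenji ends → Kenji and Nadia overlap.
Rohan starts after Kenji ends — done with Kenji.
Rohan starts after Nadia ends — done with Nadia.
Priya starts after Rohan ends.

Kenji & Nadia, Lucia & Sana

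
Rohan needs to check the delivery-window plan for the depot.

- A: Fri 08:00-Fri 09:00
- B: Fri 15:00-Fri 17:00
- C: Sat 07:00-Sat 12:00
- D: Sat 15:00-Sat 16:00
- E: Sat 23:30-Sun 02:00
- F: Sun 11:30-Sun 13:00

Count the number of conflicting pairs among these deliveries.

Check each pair: they overlap iff neither finishes before the other starts.
Sorted by start: A, B, C, D, E, F.
B starts after A ends; A is clear from here.
C starts after B ends; B is clear from here.
D starts after C ends; C is clear from here.
E starts after D ends; D is clear from here.
F starts after E ends.
No pair overlaps.

0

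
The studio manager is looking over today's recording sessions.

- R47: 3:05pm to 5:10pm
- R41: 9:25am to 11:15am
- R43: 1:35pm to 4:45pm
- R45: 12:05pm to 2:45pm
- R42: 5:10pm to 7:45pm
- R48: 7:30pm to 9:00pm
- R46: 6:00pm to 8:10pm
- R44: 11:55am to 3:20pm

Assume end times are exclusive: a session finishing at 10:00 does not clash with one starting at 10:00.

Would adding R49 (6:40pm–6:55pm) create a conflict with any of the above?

R41: ends 11:15am at or before R49 starts 6:40pm → clear.
R44: ends 3:20pm at or before R49 starts 6:40pm → clear.
R45: ends 2:45pm at or before R49 starts 6:40pm → clear.
R43: ends 4:45pm at or before R49 starts 6:40pm → clear.
R47: ends 5:10pm at or before R49 starts 6:40pm → clear.
R42: starts 5:10pm before R49 ends 6:55pm, and ends 7:45pm after R49 starts 6:40pm → overlap.
R46: starts 6:00pm before R49 ends 6:55pm, and ends 8:10pm after R49 starts 6:40pm → overlap.
R48: starts 7:30pm at or after R49 ends 6:55pm → clear.
R49 overlaps R42, R46.

Yes — it overlaps R42, R46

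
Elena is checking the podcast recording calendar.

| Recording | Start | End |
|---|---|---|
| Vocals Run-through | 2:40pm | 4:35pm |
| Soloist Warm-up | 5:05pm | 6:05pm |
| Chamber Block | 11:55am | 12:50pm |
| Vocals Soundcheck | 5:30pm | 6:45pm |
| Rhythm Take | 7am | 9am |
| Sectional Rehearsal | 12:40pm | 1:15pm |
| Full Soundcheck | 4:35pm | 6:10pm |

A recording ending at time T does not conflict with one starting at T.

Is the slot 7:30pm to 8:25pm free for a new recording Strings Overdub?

Rhythm Take: ends 9am at or before Strings Overdub starts 7:30pm → clear.
Chamber Block: ends 12:50pm at or before Strings Overdub starts 7:30pm → clear.
Sectional Rehearsal: ends 1:15pm at or before Strings Overdub starts 7:30pm → clear.
Vocals Run-through: ends 4:35pm at or before Strings Overdub starts 7:30pm → clear.
Full Soundcheck: ends 6:10pm at or before Strings Overdub starts 7:30pm → clear.
Soloist Warm-up: ends 6:05pm at or before Strings Overdub starts 7:30pm → clear.
Vocals Soundcheck: ends 6:45pm at or before Strings Overdub starts 7:30pm → clear.

Yes — the slot is free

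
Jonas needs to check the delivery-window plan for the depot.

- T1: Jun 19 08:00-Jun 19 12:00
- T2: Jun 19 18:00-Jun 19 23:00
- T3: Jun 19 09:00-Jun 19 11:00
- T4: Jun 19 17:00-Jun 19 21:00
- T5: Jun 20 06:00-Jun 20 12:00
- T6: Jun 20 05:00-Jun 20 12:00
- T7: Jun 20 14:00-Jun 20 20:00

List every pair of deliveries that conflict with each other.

Check each pair: they overlap iff neither finishes before the other starts.
Sorted by start: T1, T3, T4, T2, T6, T5, T7.
T3 starts before T1 ends → T1 and T3 overlap.
T4 starts after T1 ends, so T1 has no further overlaps.
T4 starts after T3 ends, so T3 has no further overlaps.
T2 starts before T4 ends → T4 and T2 overlap.
T6 starts after T4 ends, so T4 has no further overlaps.
T6 starts after T2 ends, so T2 has no further overlaps.
T5 starts before T6 ends → T6 and T5 overlap.
T7 starts after T6 ends.
T7 starts after T5 ends.

T1 & T3, T2 & T4, T5 & T6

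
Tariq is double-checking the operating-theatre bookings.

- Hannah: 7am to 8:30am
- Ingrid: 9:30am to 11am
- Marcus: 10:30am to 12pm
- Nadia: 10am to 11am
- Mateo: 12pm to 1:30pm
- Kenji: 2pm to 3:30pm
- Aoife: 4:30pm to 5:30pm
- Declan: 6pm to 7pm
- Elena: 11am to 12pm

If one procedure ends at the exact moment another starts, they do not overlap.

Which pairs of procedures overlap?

Check each pair: they overlap iff neither finishes before the other starts.
Sorted by start: Hannah, Ingrid, Nadia, Marcus, Elena, Mateo, Kenji, Aoife, Declan.
Ingrid starts after Hannah ends, so Hannah has no further overlaps.
Nadia starts before Ingrid ends → Ingrid and Nadia overlap.
Marcus starts before Ingrid ends → Ingrid and Marcus overlap.
Elena starts exactly when Ingrid ends (back-to-back, no overlap), so Ingrid has no further overlaps.
Marcus starts before Nadia ends → Nadia and Marcus overlap.
Elena starts exactly when Nadia ends (back-to-back, no overlap), so Nadia has no further overlaps.
Elena starts before Marcus ends → Marcus and Elena overlap.
Mateo starts exactly when Marcus ends (back-to-back, no overlap), so Marcus has no further overlaps.
Mateo starts exactly when Elena ends (back-to-back, no overlap), so Elena has no further overlaps.
Kenji starts after Mateo ends, so Mateo has no further overlaps.
Aoife starts after Kenji ends, so Kenji has no further overlaps.
Declan starts after Aoife ends.

Elena & Marcus, Ingrid & Marcus, Ingrid & Nadia, Marcus & Nadia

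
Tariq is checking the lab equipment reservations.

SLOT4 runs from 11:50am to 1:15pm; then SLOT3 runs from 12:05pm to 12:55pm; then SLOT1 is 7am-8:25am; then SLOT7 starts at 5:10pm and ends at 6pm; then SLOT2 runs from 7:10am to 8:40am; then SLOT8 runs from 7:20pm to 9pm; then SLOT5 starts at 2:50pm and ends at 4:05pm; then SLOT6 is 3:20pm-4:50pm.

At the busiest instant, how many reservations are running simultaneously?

2

Sort all start/end points and keep a running count:
7am start SLOT1 → 1
7:10am start SLOT2 → 2
8:25am end SLOT1 → 1
8:40am end SLOT2 → 0
11:50am start SLOT4 → 1
12:05pm start SLOT3 → 2
12:55pm end SLOT3 → 1
1:15pm end SLOT4 → 0
2:50pm start SLOT5 → 1
3:20pm start SLOT6 → 2
4:05pm end SLOT5 → 1
4:50pm end SLOT6 → 0
5:10pm start SLOT7 → 1
6pm end SLOT7 → 0
7:20pm start SLOT8 → 1
9pm end SLOT8 → 0
Peak is 2, at 7:10am (SLOT1, SLOT2).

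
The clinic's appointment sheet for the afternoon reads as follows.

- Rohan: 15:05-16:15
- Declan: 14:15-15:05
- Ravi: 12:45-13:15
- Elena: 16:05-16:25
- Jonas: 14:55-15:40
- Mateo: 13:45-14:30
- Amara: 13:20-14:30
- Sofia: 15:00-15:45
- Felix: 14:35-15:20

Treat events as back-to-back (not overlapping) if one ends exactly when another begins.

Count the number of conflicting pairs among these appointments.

Check each pair: they overlap iff neither finishes before the other starts.
Sorted by start: Ravi, Amara, Mateo, Declan, Felix, Jonas, Sofia, Rohan, Elena.
Amara starts after Ravi ends, so nothing later overlaps Ravi either.
Mateo starts before Amara ends → Amara and Mateo overlap.
Declan starts before Amara ends → Amara and Declan overlap.
Felix starts after Amara ends, so nothing later overlaps Amara either.
Declan starts before Mateo ends → Mateo and Declan overlap.
Felix starts after Mateo ends, so nothing later overlaps Mateo either.
Felix starts before Declan ends → Declan and Felix overlap.
Jonas starts before Declan ends → Declan and Jonas overlap.
Sofia starts before Declan ends → Declan and Sofia overlap.
Rohan starts exactly when Declan ends (back-to-back, no overlap), so nothing later overlaps Declan either.
Jonas starts before Felix ends → Felix and Jonas overlap.
Sofia starts before Felix ends → Felix and Sofia overlap.
Rohan starts before Felix ends → Felix and Rohan overlap.
Elena starts after Felix ends.
Sofia starts before Jonas ends → Jonas and Sofia overlap.
Rohan starts before Jonas ends → Jonas and Rohan overlap.
Elena starts after Jonas ends.
Rohan starts before Sofia ends → Sofia and Rohan overlap.
Elena starts after Sofia ends.
Elena starts before Rohan ends → Rohan and Elena overlap.
Overlapping pairs: Amara & Declan, Amara & Mateo, Declan & Felix, Declan & Jonas, Declan & Mateo, Declan & Sofia, Elena & Rohan, Felix & Jonas, Felix & Rohan, Felix & Sofia, Jonas & Rohan, Jonas & Sofia, Rohan & Sofia — 13 in total.

13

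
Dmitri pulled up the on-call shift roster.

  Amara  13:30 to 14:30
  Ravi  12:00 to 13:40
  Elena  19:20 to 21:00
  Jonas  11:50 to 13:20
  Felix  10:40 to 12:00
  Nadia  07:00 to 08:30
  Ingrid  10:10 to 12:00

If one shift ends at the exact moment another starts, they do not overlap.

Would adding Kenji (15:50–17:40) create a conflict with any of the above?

No — it doesn't clash with anything

Nadia: ends 08:30 at or before Kenji starts 15:50 → clear.
Ingrid: ends 12:00 at or before Kenji starts 15:50 → clear.
Felix: ends 12:00 at or before Kenji starts 15:50 → clear.
Jonas: ends 13:20 at or before Kenji starts 15:50 → clear.
Ravi: ends 13:40 at or before Kenji starts 15:50 → clear.
Amara: ends 14:30 at or before Kenji starts 15:50 → clear.
Elena: starts 19:20 at or after Kenji ends 17:40 → clear.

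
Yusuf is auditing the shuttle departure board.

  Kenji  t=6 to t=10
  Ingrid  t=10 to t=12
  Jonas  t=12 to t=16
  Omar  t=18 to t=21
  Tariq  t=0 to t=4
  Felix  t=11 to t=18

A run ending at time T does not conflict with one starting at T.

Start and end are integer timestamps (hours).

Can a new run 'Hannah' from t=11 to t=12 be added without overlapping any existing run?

No — it overlaps Felix, Ingrid

Tariq: ends t=4 at or before Hannah starts t=11 → clear.
Kenji: ends t=10 at or before Hannah starts t=11 → clear.
Ingrid: starts t=10 before Hannah ends t=12, and ends t=12 after Hannah starts t=11 → overlap.
Felix: starts t=11 before Hannah ends t=12, and ends t=18 after Hannah starts t=11 → overlap.
Jonas: starts t=12 at or after Hannah ends t=12 → clear.
Omar: starts t=18 at or after Hannah ends t=12 → clear.
Hannah overlaps Ingrid, Felix.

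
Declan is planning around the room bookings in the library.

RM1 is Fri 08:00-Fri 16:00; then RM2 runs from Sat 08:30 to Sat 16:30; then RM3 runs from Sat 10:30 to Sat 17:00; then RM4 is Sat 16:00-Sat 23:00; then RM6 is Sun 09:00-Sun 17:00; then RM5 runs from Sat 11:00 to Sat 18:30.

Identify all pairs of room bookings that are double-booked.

RM2 & RM3, RM2 & RM4, RM2 & RM5, RM3 & RM4, RM3 & RM5, RM4 & RM5

Sorted by start: RM1, RM2, RM3, RM5, RM4, RM6.
RM2 starts after RM1 ends; RM1 is clear from here.
RM3 starts before RM2 ends → RM2 and RM3 overlap.
RM5 starts before RM2 ends → RM2 and RM5 overlap.
RM4 starts before RM2 ends → RM2 and RM4 overlap.
RM6 starts after RM2 ends.
RM5 starts before RM3 ends → RM3 and RM5 overlap.
RM4 starts before RM3 ends → RM3 and RM4 overlap.
RM6 starts after RM3 ends.
RM4 starts before RM5 ends → RM5 and RM4 overlap.
RM6 starts after RM5 ends.
RM6 starts after RM4 ends.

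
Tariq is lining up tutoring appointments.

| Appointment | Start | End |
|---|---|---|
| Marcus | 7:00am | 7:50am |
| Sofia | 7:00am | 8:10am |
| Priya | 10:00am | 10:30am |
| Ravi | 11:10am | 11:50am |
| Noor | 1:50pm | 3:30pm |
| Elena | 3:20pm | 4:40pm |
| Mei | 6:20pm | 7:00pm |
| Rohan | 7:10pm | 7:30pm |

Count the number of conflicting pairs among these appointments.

Check each pair: they overlap iff neither finishes before the other starts.
Sorted by start: Marcus, Sofia, Priya, Ravi, Noor, Elena, Mei, Rohan.
Sofia starts before Marcus ends → Marcus and Sofia overlap.
Priya starts after Marcus ends — done with Marcus.
Priya starts after Sofia ends — done with Sofia.
Ravi starts after Priya ends — done with Priya.
Noor starts after Ravi ends — done with Ravi.
Elena starts before Noor ends → Noor and Elena overlap.
Mei starts after Noor ends — done with Noor.
Mei starts after Elena ends — done with Elena.
Rohan starts after Mei ends.
Overlapping pairs: Elena & Noor, Marcus & Sofia — 2 in total.

2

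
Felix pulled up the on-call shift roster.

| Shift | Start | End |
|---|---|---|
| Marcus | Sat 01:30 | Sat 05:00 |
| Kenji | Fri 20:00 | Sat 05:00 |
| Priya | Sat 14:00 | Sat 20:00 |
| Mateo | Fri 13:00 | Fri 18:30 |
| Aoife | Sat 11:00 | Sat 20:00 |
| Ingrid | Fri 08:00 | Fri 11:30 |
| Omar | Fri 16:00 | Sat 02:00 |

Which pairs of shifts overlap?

Aoife & Priya, Kenji & Marcus, Kenji & Omar, Marcus & Omar, Mateo & Omar

Check each pair: they overlap iff neither finishes before the other starts.
Sorted by start: Ingrid, Mateo, Omar, Kenji, Marcus, Aoife, Priya.
Mateo starts after Ingrid ends; Ingrid is clear from here.
Omar starts before Mateo ends → Mateo and Omar overlap.
Kenji starts after Mateo ends; Mateo is clear from here.
Kenji starts before Omar ends → Omar and Kenji overlap.
Marcus starts before Omar ends → Omar and Marcus overlap.
Aoife starts after Omar ends; Omar is clear from here.
Marcus starts before Kenji ends → Kenji and Marcus overlap.
Aoife starts after Kenji ends; Kenji is clear from here.
Aoife starts after Marcus ends; Marcus is clear from here.
Priya starts before Aoife ends → Aoife and Priya overlap.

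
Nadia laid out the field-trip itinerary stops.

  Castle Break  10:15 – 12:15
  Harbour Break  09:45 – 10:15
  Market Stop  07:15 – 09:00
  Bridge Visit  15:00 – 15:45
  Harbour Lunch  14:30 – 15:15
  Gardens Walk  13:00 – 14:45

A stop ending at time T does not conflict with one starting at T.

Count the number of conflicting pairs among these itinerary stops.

2

Sorted by start: Market Stop, Harbour Break, Castle Break, Gardens Walk, Harbour Lunch, Bridge Visit.
Harbour Break starts after Market Stop ends — done with Market Stop.
Castle Break starts exactly when Harbour Break ends (back-to-back, no overlap) — done with Harbour Break.
Gardens Walk starts after Castle Break ends — done with Castle Break.
Harbour Lunch starts before Gardens Walk ends → Gardens Walk and Harbour Lunch overlap.
Bridge Visit starts after Gardens Walk ends.
Bridge Visit starts before Harbour Lunch ends → Harbour Lunch and Bridge Visit overlap.
Overlapping pairs: Bridge Visit & Harbour Lunch, Gardens Walk & Harbour Lunch — 2 in total.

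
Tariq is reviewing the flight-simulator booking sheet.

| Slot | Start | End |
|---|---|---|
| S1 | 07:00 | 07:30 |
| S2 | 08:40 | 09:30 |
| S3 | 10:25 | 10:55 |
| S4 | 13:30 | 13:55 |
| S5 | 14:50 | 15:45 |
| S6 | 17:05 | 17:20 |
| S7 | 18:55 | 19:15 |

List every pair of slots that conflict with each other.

none

Sorted by start: S1, S2, S3, S4, S5, S6, S7.
S2 starts after S1 ends, so nothing later overlaps S1 either.
S3 starts after S2 ends, so nothing later overlaps S2 either.
S4 starts after S3 ends, so nothing later overlaps S3 either.
S5 starts after S4 ends, so nothing later overlaps S4 either.
S6 starts after S5 ends, so nothing later overlaps S5 either.
S7 starts after S6 ends.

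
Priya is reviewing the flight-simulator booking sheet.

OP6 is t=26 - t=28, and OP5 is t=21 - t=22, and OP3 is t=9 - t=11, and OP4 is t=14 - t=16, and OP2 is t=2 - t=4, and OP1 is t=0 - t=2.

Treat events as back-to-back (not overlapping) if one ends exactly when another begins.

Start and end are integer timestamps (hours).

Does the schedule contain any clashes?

No

Sorted by start: OP1, OP2, OP3, OP4, OP5, OP6.
OP2 starts exactly when OP1 ends (back-to-back, no overlap), so OP1 has no further overlaps.
OP3 starts after OP2 ends, so OP2 has no further overlaps.
OP4 starts after OP3 ends, so OP3 has no further overlaps.
OP5 starts after OP4 ends, so OP4 has no further overlaps.
OP6 starts after OP5 ends.
Every pair is clear; the schedule has no overlaps.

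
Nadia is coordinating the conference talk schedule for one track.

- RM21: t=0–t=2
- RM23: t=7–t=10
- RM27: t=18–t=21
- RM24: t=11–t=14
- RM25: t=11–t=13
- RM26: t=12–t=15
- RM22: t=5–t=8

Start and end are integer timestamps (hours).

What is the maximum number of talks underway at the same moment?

3

Sweep the timeline, counting +1 at each start and −1 at each end (ends before starts at a tie):
t=0 start RM21 → 1
t=2 end RM21 → 0
t=5 start RM22 → 1
t=7 start RM23 → 2
t=8 end RM22 → 1
t=10 end RM23 → 0
t=11 start RM24 → 1
t=11 start RM25 → 2
t=12 start RM26 → 3
t=13 end RM25 → 2
t=14 end RM24 → 1
t=15 end RM26 → 0
t=18 start RM27 → 1
t=21 end RM27 → 0
Peak is 3, at t=12 (RM24, RM25, RM26).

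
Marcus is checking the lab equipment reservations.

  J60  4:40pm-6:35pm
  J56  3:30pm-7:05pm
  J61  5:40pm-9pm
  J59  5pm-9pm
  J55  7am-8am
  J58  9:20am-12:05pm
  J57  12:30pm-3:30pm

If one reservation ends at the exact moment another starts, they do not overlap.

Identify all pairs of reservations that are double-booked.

Two intervals overlap when each starts before the other ends.
Sorted by start: J55, J58, J57, J56, J60, J59, J61.
J58 starts after J55 ends; J55 is clear from here.
J57 starts after J58 ends; J58 is clear from here.
J56 starts exactly when J57 ends (back-to-back, no overlap); J57 is clear from here.
J60 starts before J56 ends → J56 and J60 overlap.
J59 starts before J56 ends → J56 and J59 overlap.
J61 starts before J56 ends → J56 and J61 overlap.
J59 starts before J60 ends → J60 and J59 overlap.
J61 starts before J60 ends → J60 and J61 overlap.
J61 starts before J59 ends → J59 and J61 overlap.

J56 & J59, J56 & J60, J56 & J61, J59 & J60, J59 & J61, J60 & J61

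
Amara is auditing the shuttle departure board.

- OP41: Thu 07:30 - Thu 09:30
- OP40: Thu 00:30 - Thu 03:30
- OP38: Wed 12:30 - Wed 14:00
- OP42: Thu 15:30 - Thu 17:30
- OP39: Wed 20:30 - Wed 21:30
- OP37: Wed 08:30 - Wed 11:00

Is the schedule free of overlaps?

Sorted by start: OP37, OP38, OP39, OP40, OP41, OP42.
OP38 starts after OP37 ends, so OP37 has no further overlaps.
OP39 starts after OP38 ends, so OP38 has no further overlaps.
OP40 starts after OP39 ends, so OP39 has no further overlaps.
OP41 starts after OP40 ends, so OP40 has no further overlaps.
OP42 starts after OP41 ends.
Every pair is clear; the schedule has no overlaps.

Yes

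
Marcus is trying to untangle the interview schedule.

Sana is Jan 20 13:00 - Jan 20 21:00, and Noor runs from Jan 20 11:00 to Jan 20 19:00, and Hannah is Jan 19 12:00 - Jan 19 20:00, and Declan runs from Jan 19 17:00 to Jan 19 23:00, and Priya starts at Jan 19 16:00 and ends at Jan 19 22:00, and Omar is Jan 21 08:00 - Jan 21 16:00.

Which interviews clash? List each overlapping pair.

Declan & Hannah, Declan & Priya, Hannah & Priya, Noor & Sana

Check each pair: they overlap iff neither finishes before the other starts.
Sorted by start: Hannah, Priya, Declan, Noor, Sana, Omar.
Priya starts before Hannah ends → Hannah and Priya overlap.
Declan starts before Hannah ends → Hannah and Declan overlap.
Noor starts after Hannah ends — done with Hannah.
Declan starts before Priya ends → Priya and Declan overlap.
Noor starts after Priya ends — done with Priya.
Noor starts after Declan ends — done with Declan.
Sana starts before Noor ends → Noor and Sana overlap.
Omar starts after Noor ends.
Omar starts after Sana ends.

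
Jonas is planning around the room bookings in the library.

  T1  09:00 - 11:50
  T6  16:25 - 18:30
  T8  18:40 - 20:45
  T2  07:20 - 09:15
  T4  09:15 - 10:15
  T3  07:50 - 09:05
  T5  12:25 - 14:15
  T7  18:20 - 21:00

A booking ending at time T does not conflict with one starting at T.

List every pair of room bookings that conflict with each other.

Check each pair: they overlap iff neither finishes before the other starts.
Sorted by start: T2, T3, T1, T4, T5, T6, T7, T8.
T3 starts before T2 ends → T2 and T3 overlap.
T1 starts before T2 ends → T2 and T1 overlap.
T4 starts exactly when T2 ends (back-to-back, no overlap), so nothing later overlaps T2 either.
T1 starts before T3 ends → T3 and T1 overlap.
T4 starts after T3 ends, so nothing later overlaps T3 either.
T4 starts before T1 ends → T1 and T4 overlap.
T5 starts after T1 ends, so nothing later overlaps T1 either.
T5 starts after T4 ends, so nothing later overlaps T4 either.
T6 starts after T5 ends, so nothing later overlaps T5 either.
T7 starts before T6 ends → T6 and T7 overlap.
T8 starts after T6 ends.
T8 starts before T7 ends → T7 and T8 overlap.

T1 & T2, T1 & T3, T1 & T4, T2 & T3, T6 & T7, T7 & T8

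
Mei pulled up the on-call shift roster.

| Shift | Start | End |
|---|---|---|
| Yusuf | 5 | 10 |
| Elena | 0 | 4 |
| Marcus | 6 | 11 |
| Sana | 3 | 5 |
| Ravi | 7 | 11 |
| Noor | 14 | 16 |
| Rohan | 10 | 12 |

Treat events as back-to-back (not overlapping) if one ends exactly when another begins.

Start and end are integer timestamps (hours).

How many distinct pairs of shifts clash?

Sorted by start: Elena, Sana, Yusuf, Marcus, Ravi, Rohan, Noor.
Sana starts before Elena ends → Elena and Sana overlap.
Yusuf starts after Elena ends, so nothing later overlaps Elena either.
Yusuf starts exactly when Sana ends (back-to-back, no overlap), so nothing later overlaps Sana either.
Marcus starts before Yusuf ends → Yusuf and Marcus overlap.
Ravi starts before Yusuf ends → Yusuf and Ravi overlap.
Rohan starts exactly when Yusuf ends (back-to-back, no overlap), so nothing later overlaps Yusuf either.
Ravi starts before Marcus ends → Marcus and Ravi overlap.
Rohan starts before Marcus ends → Marcus and Rohan overlap.
Noor starts after Marcus ends.
Rohan starts before Ravi ends → Ravi and Rohan overlap.
Noor starts after Ravi ends.
Noor starts after Rohan ends.
Overlapping pairs: Elena & Sana, Marcus & Ravi, Marcus & Rohan, Marcus & Yusuf, Ravi & Rohan, Ravi & Yusuf — 6 in total.

6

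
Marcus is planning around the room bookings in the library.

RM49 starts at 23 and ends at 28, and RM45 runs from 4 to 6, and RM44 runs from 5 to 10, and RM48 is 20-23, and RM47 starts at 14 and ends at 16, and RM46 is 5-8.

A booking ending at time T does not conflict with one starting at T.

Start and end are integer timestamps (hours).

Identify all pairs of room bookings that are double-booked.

RM44 & RM45, RM44 & RM46, RM45 & RM46

Two intervals overlap when each starts before the other ends.
Sorted by start: RM45, RM44, RM46, RM47, RM48, RM49.
RM44 starts before RM45 ends → RM45 and RM44 overlap.
RM46 starts before RM45 ends → RM45 and RM46 overlap.
RM47 starts after RM45 ends; RM45 is clear from here.
RM46 starts before RM44 ends → RM44 and RM46 overlap.
RM47 starts after RM44 ends; RM44 is clear from here.
RM47 starts after RM46 ends; RM46 is clear from here.
RM48 starts after RM47 ends; RM47 is clear from here.
RM49 starts exactly when RM48 ends (back-to-back, no overlap).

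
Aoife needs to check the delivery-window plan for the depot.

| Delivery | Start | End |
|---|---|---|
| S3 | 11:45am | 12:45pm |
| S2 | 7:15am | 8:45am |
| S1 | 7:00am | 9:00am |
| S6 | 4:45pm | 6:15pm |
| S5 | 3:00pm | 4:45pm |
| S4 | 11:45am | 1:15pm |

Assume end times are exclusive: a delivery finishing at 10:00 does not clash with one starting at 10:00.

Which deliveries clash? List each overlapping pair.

S1 & S2, S3 & S4

Sorted by start: S1, S2, S3, S4, S5, S6.
S2 starts before S1 ends → S1 and S2 overlap.
S3 starts after S1 ends, so nothing later overlaps S1 either.
S3 starts after S2 ends, so nothing later overlaps S2 either.
S4 starts before S3 ends → S3 and S4 overlap.
S5 starts after S3 ends, so nothing later overlaps S3 either.
S5 starts after S4 ends, so nothing later overlaps S4 either.
S6 starts exactly when S5 ends (back-to-back, no overlap).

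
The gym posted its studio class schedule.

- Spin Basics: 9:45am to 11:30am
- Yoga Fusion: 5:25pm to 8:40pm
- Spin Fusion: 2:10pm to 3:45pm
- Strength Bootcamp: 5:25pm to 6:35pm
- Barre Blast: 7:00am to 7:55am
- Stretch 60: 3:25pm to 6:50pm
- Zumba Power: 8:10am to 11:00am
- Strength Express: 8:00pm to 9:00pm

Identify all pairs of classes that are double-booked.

Sorted by start: Barre Blast, Zumba Power, Spin Basics, Spin Fusion, Stretch 60, Yoga Fusion, Strength Bootcamp, Strength Express.
Zumba Power starts after Barre Blast ends, so nothing later overlaps Barre Blast either.
Spin Basics starts before Zumba Power ends → Zumba Power and Spin Basics overlap.
Spin Fusion starts after Zumba Power ends, so nothing later overlaps Zumba Power either.
Spin Fusion starts after Spin Basics ends, so nothing later overlaps Spin Basics either.
Stretch 60 starts before Spin Fusion ends → Spin Fusion and Stretch 60 overlap.
Yoga Fusion starts after Spin Fusion ends, so nothing later overlaps Spin Fusion either.
Yoga Fusion starts before Stretch 60 ends → Stretch 60 and Yoga Fusion overlap.
Strength Bootcamp starts before Stretch 60 ends → Stretch 60 and Strength Bootcamp overlap.
Strength Express starts after Stretch 60 ends.
Strength Bootcamp starts before Yoga Fusion ends → Yoga Fusion and Strength Bootcamp overlap.
Strength Express starts before Yoga Fusion ends → Yoga Fusion and Strength Express overlap.
Strength Express starts after Strength Bootcamp ends.

Spin Basics & Zumba Power, Spin Fusion & Stretch 60, Strength Bootcamp & Stretch 60, Strength Bootcamp & Yoga Fusion, Strength Express & Yoga Fusion, Stretch 60 & Yoga Fusion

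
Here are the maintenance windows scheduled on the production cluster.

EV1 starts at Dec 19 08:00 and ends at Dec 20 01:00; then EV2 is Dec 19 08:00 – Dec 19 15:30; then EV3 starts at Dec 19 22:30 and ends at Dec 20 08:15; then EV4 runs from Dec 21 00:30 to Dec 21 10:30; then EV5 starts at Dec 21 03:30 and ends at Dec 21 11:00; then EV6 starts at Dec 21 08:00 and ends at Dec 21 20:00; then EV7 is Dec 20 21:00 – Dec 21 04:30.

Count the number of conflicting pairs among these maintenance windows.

7

Sorted by start: EV1, EV2, EV3, EV7, EV4, EV5, EV6.
EV2 starts before EV1 ends → EV1 and EV2 overlap.
EV3 starts before EV1 ends → EV1 and EV3 overlap.
EV7 starts after EV1 ends, so nothing later overlaps EV1 either.
EV3 starts after EV2 ends, so nothing later overlaps EV2 either.
EV7 starts after EV3 ends, so nothing later overlaps EV3 either.
EV4 starts before EV7 ends → EV7 and EV4 overlap.
EV5 starts before EV7 ends → EV7 and EV5 overlap.
EV6 starts after EV7 ends.
EV5 starts before EV4 ends → EV4 and EV5 overlap.
EV6 starts before EV4 ends → EV4 and EV6 overlap.
EV6 starts before EV5 ends → EV5 and EV6 overlap.
Overlapping pairs: EV1 & EV2, EV1 & EV3, EV4 & EV5, EV4 & EV6, EV4 & EV7, EV5 & EV6, EV5 & EV7 — 7 in total.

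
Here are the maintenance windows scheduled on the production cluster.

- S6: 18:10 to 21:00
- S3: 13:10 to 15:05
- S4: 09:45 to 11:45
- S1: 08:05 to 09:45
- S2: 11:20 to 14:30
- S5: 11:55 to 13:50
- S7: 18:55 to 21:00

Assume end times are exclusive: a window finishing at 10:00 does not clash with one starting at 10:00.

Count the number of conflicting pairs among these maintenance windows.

5

Check each pair: they overlap iff neither finishes before the other starts.
Sorted by start: S1, S4, S2, S5, S3, S6, S7.
S4 starts exactly when S1 ends (back-to-back, no overlap) — done with S1.
S2 starts before S4 ends → S4 and S2 overlap.
S5 starts after S4 ends — done with S4.
S5 starts before S2 ends → S2 and S5 overlap.
S3 starts before S2 ends → S2 and S3 overlap.
S6 starts after S2 ends — done with S2.
S3 starts before S5 ends → S5 and S3 overlap.
S6 starts after S5 ends — done with S5.
S6 starts after S3 ends — done with S3.
S7 starts before S6 ends → S6 and S7 overlap.
Overlapping pairs: S2 & S3, S2 & S4, S2 & S5, S3 & S5, S6 & S7 — 5 in total.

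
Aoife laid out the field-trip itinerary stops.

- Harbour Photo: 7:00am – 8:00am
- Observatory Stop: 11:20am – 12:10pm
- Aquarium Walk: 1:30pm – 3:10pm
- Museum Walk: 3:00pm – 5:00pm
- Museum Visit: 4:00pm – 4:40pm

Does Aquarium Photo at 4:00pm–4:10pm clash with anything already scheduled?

Yes — it overlaps Museum Visit, Museum Walk

Harbour Photo: ends 8:00am at or before Aquarium Photo starts 4:00pm → clear.
Observatory Stop: ends 12:10pm at or before Aquarium Photo starts 4:00pm → clear.
Aquarium Walk: ends 3:10pm at or before Aquarium Photo starts 4:00pm → clear.
Museum Walk: starts 3:00pm before Aquarium Photo ends 4:10pm, and ends 5:00pm after Aquarium Photo starts 4:00pm → overlap.
Museum Visit: starts 4:00pm before Aquarium Photo ends 4:10pm, and ends 4:40pm after Aquarium Photo starts 4:00pm → overlap.
Aquarium Photo overlaps Museum Walk, Museum Visit.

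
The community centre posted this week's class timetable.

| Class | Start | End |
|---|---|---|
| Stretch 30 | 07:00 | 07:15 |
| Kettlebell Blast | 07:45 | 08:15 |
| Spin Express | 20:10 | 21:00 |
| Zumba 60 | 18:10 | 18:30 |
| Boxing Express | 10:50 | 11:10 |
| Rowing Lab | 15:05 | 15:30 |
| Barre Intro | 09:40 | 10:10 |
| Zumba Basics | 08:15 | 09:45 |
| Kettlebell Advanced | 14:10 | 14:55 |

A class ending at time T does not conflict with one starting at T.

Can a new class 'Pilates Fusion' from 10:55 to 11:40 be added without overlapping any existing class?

Stretch 30: ends 07:15 at or before Pilates Fusion starts 10:55 → clear.
Kettlebell Blast: ends 08:15 at or before Pilates Fusion starts 10:55 → clear.
Zumba Basics: ends 09:45 at or before Pilates Fusion starts 10:55 → clear.
Barre Intro: ends 10:10 at or before Pilates Fusion starts 10:55 → clear.
Boxing Express: starts 10:50 before Pilates Fusion ends 11:40, and ends 11:10 after Pilates Fusion starts 10:55 → overlap.
Kettlebell Advanced: starts 14:10 at or after Pilates Fusion ends 11:40 → clear.
Rowing Lab: starts 15:05 at or after Pilates Fusion ends 11:40 → clear.
Zumba 60: starts 18:10 at or after Pilates Fusion ends 11:40 → clear.
Spin Express: starts 20:10 at or after Pilates Fusion ends 11:40 → clear.
Pilates Fusion overlaps Boxing Express.

No — it overlaps Boxing Express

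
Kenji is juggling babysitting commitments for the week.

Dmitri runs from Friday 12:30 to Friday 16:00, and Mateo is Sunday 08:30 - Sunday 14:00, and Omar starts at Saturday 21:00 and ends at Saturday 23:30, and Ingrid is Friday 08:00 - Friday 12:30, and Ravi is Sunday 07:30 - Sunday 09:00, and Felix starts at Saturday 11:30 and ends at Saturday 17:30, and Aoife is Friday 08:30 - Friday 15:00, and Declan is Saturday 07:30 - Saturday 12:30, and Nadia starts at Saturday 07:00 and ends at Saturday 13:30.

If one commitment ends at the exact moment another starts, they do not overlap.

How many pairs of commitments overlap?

Sorted by start: Ingrid, Aoife, Dmitri, Nadia, Declan, Felix, Omar, Ravi, Mateo.
Aoife starts before Ingrid ends → Ingrid and Aoife overlap.
Dmitri starts exactly when Ingrid ends (back-to-back, no overlap) — done with Ingrid.
Dmitri starts before Aoife ends → Aoife and Dmitri overlap.
Nadia starts after Aoife ends — done with Aoife.
Nadia starts after Dmitri ends — done with Dmitri.
Declan starts before Nadia ends → Nadia and Declan overlap.
Felix starts before Nadia ends → Nadia and Felix overlap.
Omar starts after Nadia ends — done with Nadia.
Felix starts before Declan ends → Declan and Felix overlap.
Omar starts after Declan ends — done with Declan.
Omar starts after Felix ends — done with Felix.
Ravi starts after Omar ends — done with Omar.
Mateo starts before Ravi ends → Ravi and Mateo overlap.
Overlapping pairs: Aoife & Dmitri, Aoife & Ingrid, Declan & Felix, Declan & Nadia, Felix & Nadia, Mateo & Ravi — 6 in total.

6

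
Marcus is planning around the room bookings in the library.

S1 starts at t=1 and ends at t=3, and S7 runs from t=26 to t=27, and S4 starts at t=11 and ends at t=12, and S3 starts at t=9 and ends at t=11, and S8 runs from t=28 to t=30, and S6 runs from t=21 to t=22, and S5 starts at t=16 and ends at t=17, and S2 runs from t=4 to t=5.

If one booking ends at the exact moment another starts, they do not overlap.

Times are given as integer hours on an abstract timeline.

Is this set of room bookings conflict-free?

Yes

Check each pair: they overlap iff neither finishes before the other starts.
Sorted by start: S1, S2, S3, S4, S5, S6, S7, S8.
S2 starts after S1 ends; S1 is clear from here.
S3 starts after S2 ends; S2 is clear from here.
S4 starts exactly when S3 ends (back-to-back, no overlap); S3 is clear from here.
S5 starts after S4 ends; S4 is clear from here.
S6 starts after S5 ends; S5 is clear from here.
S7 starts after S6 ends; S6 is clear from here.
S8 starts after S7 ends.
Every pair is clear; the schedule has no overlaps.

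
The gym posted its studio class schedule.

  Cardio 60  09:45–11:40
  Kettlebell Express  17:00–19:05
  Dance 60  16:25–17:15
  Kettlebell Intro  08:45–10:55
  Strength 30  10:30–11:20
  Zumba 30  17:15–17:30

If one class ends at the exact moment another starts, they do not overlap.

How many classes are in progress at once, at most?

Walk through starts and ends in time order (an end at T is processed before a start at T):
08:45 start Kettlebell Intro → 1
09:45 start Cardio 60 → 2
10:30 start Strength 30 → 3
10:55 end Kettlebell Intro → 2
11:20 end Strength 30 → 1
11:40 end Cardio 60 → 0
16:25 start Dance 60 → 1
17:00 start Kettlebell Express → 2
17:15 end Dance 60 → 1
17:15 start Zumba 30 → 2
17:30 end Zumba 30 → 1
19:05 end Kettlebell Express → 0
Peak is 3, at 10:30 (Cardio 60, Kettlebell Intro, Strength 30).

3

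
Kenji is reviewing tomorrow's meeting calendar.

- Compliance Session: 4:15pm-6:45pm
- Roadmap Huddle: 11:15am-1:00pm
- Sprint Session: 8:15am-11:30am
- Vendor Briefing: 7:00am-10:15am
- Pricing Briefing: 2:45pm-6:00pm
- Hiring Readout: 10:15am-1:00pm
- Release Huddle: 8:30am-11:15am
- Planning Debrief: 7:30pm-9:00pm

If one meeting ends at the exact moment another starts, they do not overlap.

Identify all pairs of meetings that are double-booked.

Sorted by start: Vendor Briefing, Sprint Session, Release Huddle, Hiring Readout, Roadmap Huddle, Pricing Briefing, Compliance Session, Planning Debrief.
Sprint Session starts before Vendor Briefing ends → Vendor Briefing and Sprint Session overlap.
Release Huddle starts before Vendor Briefing ends → Vendor Briefing and Release Huddle overlap.
Hiring Readout starts exactly when Vendor Briefing ends (back-to-back, no overlap), so Vendor Briefing has no further overlaps.
Release Huddle starts before Sprint Session ends → Sprint Session and Release Huddle overlap.
Hiring Readout starts before Sprint Session ends → Sprint Session and Hiring Readout overlap.
Roadmap Huddle starts before Sprint Session ends → Sprint Session and Roadmap Huddle overlap.
Pricing Briefing starts after Sprint Session ends, so Sprint Session has no further overlaps.
Hiring Readout starts before Release Huddle ends → Release Huddle and Hiring Readout overlap.
Roadmap Huddle starts exactly when Release Huddle ends (back-to-back, no overlap), so Release Huddle has no further overlaps.
Roadmap Huddle starts before Hiring Readout ends → Hiring Readout and Roadmap Huddle overlap.
Pricing Briefing starts after Hiring Readout ends, so Hiring Readout has no further overlaps.
Pricing Briefing starts after Roadmap Huddle ends, so Roadmap Huddle has no further overlaps.
Compliance Session starts before Pricing Briefing ends → Pricing Briefing and Compliance Session overlap.
Planning Debrief starts after Pricing Briefing ends.
Planning Debrief starts after Compliance Session ends.

Compliance Session & Pricing Briefing, Hiring Readout & Release Huddle, Hiring Readout & Roadmap Huddle, Hiring Readout & Sprint Session, Release Huddle & Sprint Session, Release Huddle & Vendor Briefing, Roadmap Huddle & Sprint Session, Sprint Session & Vendor Briefing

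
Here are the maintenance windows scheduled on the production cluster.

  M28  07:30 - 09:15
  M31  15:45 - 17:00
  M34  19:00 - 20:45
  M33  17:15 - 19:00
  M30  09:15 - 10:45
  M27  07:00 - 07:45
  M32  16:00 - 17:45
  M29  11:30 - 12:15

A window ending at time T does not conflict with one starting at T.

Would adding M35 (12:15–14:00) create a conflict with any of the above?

M27: ends 07:45 at or before M35 starts 12:15 → clear.
M28: ends 09:15 at or before M35 starts 12:15 → clear.
M30: ends 10:45 at or before M35 starts 12:15 → clear.
M29: ends 12:15 at or before M35 starts 12:15 → clear.
M31: starts 15:45 at or after M35 ends 14:00 → clear.
M32: starts 16:00 at or after M35 ends 14:00 → clear.
M33: starts 17:15 at or after M35 ends 14:00 → clear.
M34: starts 19:00 at or after M35 ends 14:00 → clear.

No — it doesn't clash with anything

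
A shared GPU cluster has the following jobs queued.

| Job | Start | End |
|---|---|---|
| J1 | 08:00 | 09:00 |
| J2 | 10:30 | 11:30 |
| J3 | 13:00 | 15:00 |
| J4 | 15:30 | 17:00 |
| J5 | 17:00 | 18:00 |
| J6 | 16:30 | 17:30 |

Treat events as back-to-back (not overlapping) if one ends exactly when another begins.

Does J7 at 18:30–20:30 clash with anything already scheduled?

J1: ends 09:00 at or before J7 starts 18:30 → clear.
J2: ends 11:30 at or before J7 starts 18:30 → clear.
J3: ends 15:00 at or before J7 starts 18:30 → clear.
J4: ends 17:00 at or before J7 starts 18:30 → clear.
J6: ends 17:30 at or before J7 starts 18:30 → clear.
J5: ends 18:00 at or before J7 starts 18:30 → clear.

No — it doesn't clash with anything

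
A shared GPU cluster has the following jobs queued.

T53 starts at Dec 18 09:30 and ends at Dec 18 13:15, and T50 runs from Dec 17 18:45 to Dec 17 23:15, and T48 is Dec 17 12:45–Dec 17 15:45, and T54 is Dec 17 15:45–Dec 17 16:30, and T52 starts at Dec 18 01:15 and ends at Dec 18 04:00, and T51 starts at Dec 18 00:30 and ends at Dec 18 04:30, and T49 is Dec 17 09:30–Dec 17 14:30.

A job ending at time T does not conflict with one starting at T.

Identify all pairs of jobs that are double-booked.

Sorted by start: T49, T48, T54, T50, T51, T52, T53.
T48 starts before T49 ends → T49 and T48 overlap.
T54 starts after T49 ends, so nothing later overlaps T49 either.
T54 starts exactly when T48 ends (back-to-back, no overlap), so nothing later overlaps T48 either.
T50 starts after T54 ends, so nothing later overlaps T54 either.
T51 starts after T50 ends, so nothing later overlaps T50 either.
T52 starts before T51 ends → T51 and T52 overlap.
T53 starts after T51 ends.
T53 starts after T52 ends.

T48 & T49, T51 & T52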